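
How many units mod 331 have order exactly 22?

φ(331) = 331 − 1 = 330 = 2 · 3 · 5 · 11.
In a cyclic group of order 330, there are φ(d) elements of order d for each divisor d of 330, and zero for non-divisors.
22 = 2 · 11 divides 330, and φ(22) = 10.

10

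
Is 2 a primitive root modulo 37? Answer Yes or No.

Yes

φ(37) = 37 − 1 = 36 = 2^2 · 3^2.
It suffices to check that the order of 2 is not a proper divisor of 36: compute 2^(36/q) for q ∈ {2, 3}.
2^18 ≡ 36 (mod 37)  [q = 2: ≢ 1 ✓]
2^12 ≡ 26 (mod 37)  [q = 3: ≢ 1 ✓]
Every test exponent gives a nontrivial residue, hence 2 generates the full group.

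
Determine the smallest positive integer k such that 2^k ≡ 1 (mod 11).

Since 2 ∈ (Z/11Z)^×, its order divides φ(11) = 11 − 1 = 10 = 2 · 5.
Divisors of 10: 1, 2, 5, 10.
Test each divisor d:
2^1 ≡ 2
2^2 ≡ 4
2^5 ≡ 10
2^10 ≡ 1
The smallest such exponent is 10, so the order of 2 is 10.

10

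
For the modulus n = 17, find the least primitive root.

φ(17) = 17 − 1 = 16 = 2^4.
g is a primitive root iff g^(16/q) ≢ 1 (mod 17) for each prime q ∈ {2}.
g = 2: 2^8 ≡ 1 — hits 1, so not a primitive root.
g = 3: 3^8 ≡ 16 — none is 1, so 3 is a primitive root.
So 3 is the smallest generator of (Z/17Z)^×.

3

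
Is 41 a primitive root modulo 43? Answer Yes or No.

No

φ(43) = 43 − 1 = 42 = 2 · 3 · 7.
Test 41^(42/q) mod 43 for each prime factor q of 42:
41^21 ≡ 1 (mod 43)  [q = 2: ≡ 1 ✗]
41^14 ≡ 1 (mod 43)  [q = 3: ≡ 1 ✗]
41^6 ≡ 21 (mod 43)  [q = 7: ≢ 1 ✓]
Since 41^21 ≡ 1, the order of 41 divides 21 < 42, so 41 is not a primitive root.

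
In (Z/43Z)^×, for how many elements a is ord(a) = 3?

2

φ(43) = 43 − 1 = 42 = 2 · 3 · 7.
(Z/43Z)^× is cyclic (|G| = 42); a cyclic group of order m has exactly φ(d) elements of each order d | m, and none otherwise.
3 | 42, and φ(3) = 3 − 1 = 2.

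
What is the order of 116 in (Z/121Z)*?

Since 116 ∈ (Z/121Z)^×, its order divides φ(121) = φ(11^2) = 11·(11−1) = 110 = 2 · 5 · 11.
Divisors of 110: 1, 2, 5, 10, 11, 22, 55, 110.
Evaluate successive powers at the divisors of 110:
116^1 ≡ 116 (mod 121)
116^2 ≡ 25 (mod 121)
116^5 ≡ 21 (mod 121)
116^10 ≡ 78 (mod 121)
116^11 ≡ 94 (mod 121)
116^22 ≡ 3 (mod 121)
116^55 ≡ 120 (mod 121)
116^110 ≡ 1 (mod 121) ✓
The smallest such exponent is 110, so the order of 116 is 110.

110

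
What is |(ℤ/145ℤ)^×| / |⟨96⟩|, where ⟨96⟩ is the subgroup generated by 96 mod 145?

8

Since 96 ∈ (Z/145Z)^×, its order divides φ(145) = φ(5·29) = (5−1)·(29−1) = 4·28 = 112 = 2^4 · 7.
Divisors of 112: 1, 2, 4, 7, 8, 14, 16, 28, 56, 112.
Test each divisor d:
96^1 ≡ 96
96^2 ≡ 81
96^4 ≡ 36
96^7 ≡ 86
96^8 ≡ 136
96^14 ≡ 1
The order of 96 is 14, so the subgroup it generates has 14 elements.
[(Z/145Z)^× : ⟨96⟩] = 112/14 = 8.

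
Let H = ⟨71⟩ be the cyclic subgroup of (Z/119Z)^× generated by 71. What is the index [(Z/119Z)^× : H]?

The order of 71 must divide φ(119) = φ(7·17) = (7−1)·(17−1) = 6·16 = 96 = 2^5 · 3.
Divisors of 96: 1, 2, 3, 4, 6, 8, 12, 16, 24, 32, 48, 96.
Test each divisor d:
71^1 ≡ 71
71^2 ≡ 43
71^3 ≡ 78
71^4 ≡ 64
71^6 ≡ 15
71^8 ≡ 50
71^12 ≡ 106
71^16 ≡ 1
Thus |⟨71⟩| = ord(71) = 16.
[(Z/119Z)^× : ⟨71⟩] = 96/16 = 6.

6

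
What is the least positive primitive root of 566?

3

φ(566) = φ(2)·φ(283) = 1·282 = 282 = 2 · 3 · 47.
g is a primitive root iff g^(282/q) ≢ 1 (mod 566) for each prime q ∈ {2, 3, 47}.
g = 2: gcd(2, 566) = 2 > 1, not a unit — skip.
g = 3: 3^141 ≡ 565; 3^94 ≡ 521; 3^6 ≡ 163 — none is 1, so 3 is a primitive root.
Hence the least primitive root of 566 is 3.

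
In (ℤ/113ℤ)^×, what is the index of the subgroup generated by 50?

2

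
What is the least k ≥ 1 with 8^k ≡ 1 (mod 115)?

The order of 8 must divide φ(115) = φ(5·23) = (5−1)·(23−1) = 4·22 = 88 = 2^3 · 11.
Divisors of 88: 1, 2, 4, 8, 11, 22, 44, 88.
Test each divisor d:
8^1 ≡ 8
8^2 ≡ 64
8^4 ≡ 71
8^8 ≡ 96
8^11 ≡ 47
8^22 ≡ 24
8^44 ≡ 1
So ord_115(8) = 44.

44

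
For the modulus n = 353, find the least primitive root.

φ(353) = 353 − 1 = 352 = 2^5 · 11.
g is a primitive root iff g^(352/q) ≢ 1 (mod 353) for each prime q ∈ {2, 11}.
g = 2: 2^176 ≡ 1 — hits 1, so not a primitive root.
g = 3: 3^176 ≡ 352; 3^32 ≡ 140 — none is 1, so 3 is a primitive root.
Hence the least primitive root of 353 is 3.

3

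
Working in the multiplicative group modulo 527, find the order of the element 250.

By Lagrange's theorem, ord_527(250) divides φ(527) = φ(17·31) = (17−1)·(31−1) = 16·30 = 480 = 2^5 · 3 · 5.
Divisors of 480: 1, 2, 3, 4, 5, 6, 8, 10, 12, 15, 16, 20, 24, 30, 32, 40, 48, 60, 80, 96, 120, 160, 240, 480.
Compute 250^d (mod 527) for the divisors d until we hit 1:
250^1 ≡ 250 (mod 527)
250^2 ≡ 314 (mod 527)
250^3 ≡ 504 (mod 527)
250^4 ≡ 47 (mod 527)
250^5 ≡ 156 (mod 527)
250^6 ≡ 2 (mod 527)
250^8 ≡ 101 (mod 527)
250^10 ≡ 94 (mod 527)
250^12 ≡ 4 (mod 527)
250^15 ≡ 435 (mod 527)
250^16 ≡ 188 (mod 527)
250^20 ≡ 404 (mod 527)
250^24 ≡ 16 (mod 527)
250^30 ≡ 32 (mod 527)
250^32 ≡ 35 (mod 527)
250^40 ≡ 373 (mod 527)
250^48 ≡ 256 (mod 527)
250^60 ≡ 497 (mod 527)
250^80 ≡ 1 (mod 527) ✓
The smallest such exponent is 80, so the order of 250 is 80.

80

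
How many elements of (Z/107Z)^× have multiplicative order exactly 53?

52

φ(107) = 107 − 1 = 106 = 2 · 53.
(Z/107Z)^× is cyclic (|G| = 106); a cyclic group of order m has exactly φ(d) elements of each order d | m, and none otherwise.
53 | 106, and φ(53) = 53 − 1 = 52.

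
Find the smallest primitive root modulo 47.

φ(47) = 47 − 1 = 46 = 2 · 23.
g is a primitive root iff g^(46/q) ≢ 1 (mod 47) for each prime q ∈ {2, 23}.
g = 2: 2^23 ≡ 1 — hits 1, so not a primitive root.
g = 3: 3^23 ≡ 1 — hits 1, so not a primitive root.
g = 4: 4^23 ≡ 1 — hits 1, so not a primitive root.
g = 5: 5^23 ≡ 46; 5^2 ≡ 25 — none is 1, so 5 is a primitive root.
The smallest primitive root modulo 47 is 5.

5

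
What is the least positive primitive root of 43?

φ(43) = 43 − 1 = 42 = 2 · 3 · 7.
g is a primitive root iff g^(42/q) ≢ 1 (mod 43) for each prime q ∈ {2, 3, 7}.
g = 2: 2^21 ≡ 42; 2^14 ≡ 1 — hits 1, so not a primitive root.
g = 3: 3^21 ≡ 42; 3^14 ≡ 36; 3^6 ≡ 41 — none is 1, so 3 is a primitive root.
So 3 is the smallest generator of (Z/43Z)^×.

3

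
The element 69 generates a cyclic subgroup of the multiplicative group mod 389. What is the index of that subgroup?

By Lagrange's theorem, ord_389(69) divides φ(389) = 389 − 1 = 388 = 2^2 · 97.
Divisors of 388: 1, 2, 4, 97, 194, 388.
Test each divisor d:
69^1 ≡ 69
69^2 ≡ 93
69^4 ≡ 91
69^97 ≡ 1
So ord_389(69) = 97, hence |⟨69⟩| = 97.
Index = |(Z/389Z)^×| / |⟨69⟩| = 388 / 97 = 4.

4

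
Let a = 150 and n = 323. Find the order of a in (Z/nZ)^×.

144

By Lagrange's theorem, ord_323(150) divides φ(323) = φ(17·19) = (17−1)·(19−1) = 16·18 = 288 = 2^5 · 3^2.
Divisors of 288: 1, 2, 3, 4, 6, 8, 9, 12, 16, 18, 24, 32, 36, 48, 72, 96, 144, 288.
Compute 150^d (mod 323) for the divisors d until we hit 1:
150^1 ≡ 150
150^2 ≡ 213
150^3 ≡ 296
150^4 ≡ 149
150^6 ≡ 83
150^8 ≡ 237
150^9 ≡ 20
150^12 ≡ 106
150^16 ≡ 290
150^18 ≡ 77
150^24 ≡ 254
150^32 ≡ 120
150^36 ≡ 115
150^48 ≡ 239
150^72 ≡ 305
150^96 ≡ 273
150^144 ≡ 1
So ord_323(150) = 144.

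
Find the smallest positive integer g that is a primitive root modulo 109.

6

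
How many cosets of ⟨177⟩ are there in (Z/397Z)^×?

33

Since 177 ∈ (Z/397Z)^×, its order divides φ(397) = 397 − 1 = 396 = 2^2 · 3^2 · 11.
Divisors of 396: 1, 2, 3, 4, 6, 9, 11, 12, 18, 22, 33, 36, 44, 66, 99, 132, 198, 396.
Evaluate successive powers at the divisors of 396:
177^1 ≡ 177 (mod 397)
177^2 ≡ 363 (mod 397)
177^3 ≡ 334 (mod 397)
177^4 ≡ 362 (mod 397)
177^6 ≡ 396 (mod 397)
177^9 ≡ 63 (mod 397)
177^11 ≡ 240 (mod 397)
177^12 ≡ 1 (mod 397) ✓
Thus |⟨177⟩| = ord(177) = 12.
Index = |(Z/397Z)^×| / |⟨177⟩| = 396 / 12 = 33.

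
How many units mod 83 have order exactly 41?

φ(83) = 83 − 1 = 82 = 2 · 41.
Since (Z/83Z)^× is cyclic of order 82, the number of elements of order d is φ(d) when d | 82 and 0 otherwise.
41 | 82, and φ(41) = 41 − 1 = 40.

40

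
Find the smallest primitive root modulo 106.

3

φ(106) = φ(2)·φ(53) = 1·52 = 52 = 2^2 · 13.
g is a primitive root iff g^(52/q) ≢ 1 (mod 106) for each prime q ∈ {2, 13}.
g = 2: gcd(2, 106) = 2 > 1, not a unit — skip.
g = 3: 3^26 ≡ 105; 3^4 ≡ 81 — none is 1, so 3 is a primitive root.
Hence the least primitive root of 106 is 3.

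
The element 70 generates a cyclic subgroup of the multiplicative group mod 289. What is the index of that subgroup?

2

Since 70 ∈ (Z/289Z)^×, its order divides φ(289) = φ(17^2) = 17·(17−1) = 272 = 2^4 · 17.
Divisors of 272: 1, 2, 4, 8, 16, 17, 34, 68, 136, 272.
Evaluate successive powers at the divisors of 272:
70^1 ≡ 70 (mod 289)
70^2 ≡ 276 (mod 289)
70^4 ≡ 169 (mod 289)
70^8 ≡ 239 (mod 289)
70^16 ≡ 188 (mod 289)
70^17 ≡ 155 (mod 289)
70^34 ≡ 38 (mod 289)
70^68 ≡ 288 (mod 289)
70^136 ≡ 1 (mod 289) ✓
The order of 70 is 136, so the subgroup it generates has 136 elements.
The index is φ(289) / ord(70) = 272 / 136 = 2.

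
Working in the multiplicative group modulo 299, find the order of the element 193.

132

Since 193 ∈ (Z/299Z)^×, its order divides φ(299) = φ(13·23) = (13−1)·(23−1) = 12·22 = 264 = 2^3 · 3 · 11.
Divisors of 264: 1, 2, 3, 4, 6, 8, 11, 12, 22, 24, 33, 44, 66, 88, 132, 264.
Test each divisor d:
193^1 ≡ 193 (mod 299)
193^2 ≡ 173 (mod 299)
193^3 ≡ 200 (mod 299)
193^4 ≡ 29 (mod 299)
193^6 ≡ 233 (mod 299)
193^8 ≡ 243 (mod 299)
193^11 ≡ 162 (mod 299)
193^12 ≡ 170 (mod 299)
193^22 ≡ 231 (mod 299)
193^24 ≡ 196 (mod 299)
193^33 ≡ 47 (mod 299)
193^44 ≡ 139 (mod 299)
193^66 ≡ 116 (mod 299)
193^88 ≡ 185 (mod 299)
193^132 ≡ 1 (mod 299) ✓
So ord_299(193) = 132.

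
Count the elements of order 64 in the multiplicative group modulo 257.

32

φ(257) = 257 − 1 = 256 = 2^8.
(Z/257Z)^× is cyclic (|G| = 256); a cyclic group of order m has exactly φ(d) elements of each order d | m, and none otherwise.
64 = 2^6 divides 256, and φ(64) = 32.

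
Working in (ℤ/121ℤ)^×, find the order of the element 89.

11

The order of 89 must divide φ(121) = φ(11^2) = 11·(11−1) = 110 = 2 · 5 · 11.
Divisors of 110: 1, 2, 5, 10, 11, 22, 55, 110.
Test each divisor d:
89^1 ≡ 89 (mod 121)
89^2 ≡ 56 (mod 121)
89^5 ≡ 78 (mod 121)
89^10 ≡ 34 (mod 121)
89^11 ≡ 1 (mod 121) ✓
So ord_121(89) = 11.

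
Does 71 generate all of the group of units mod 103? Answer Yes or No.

φ(103) = 103 − 1 = 102 = 2 · 3 · 17.
It suffices to check that the order of 71 is not a proper divisor of 102: compute 71^(102/q) for q ∈ {2, 3, 17}.
71^51 ≡ 102 (mod 103)  [q = 2: ≢ 1 ✓]
71^34 ≡ 56 (mod 103)  [q = 3: ≢ 1 ✓]
71^6 ≡ 93 (mod 103)  [q = 17: ≢ 1 ✓]
All checks pass, so 71 has order 102 and is a primitive root modulo 103.

Yes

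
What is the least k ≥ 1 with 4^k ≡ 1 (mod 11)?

5

By Lagrange's theorem, ord_11(4) divides φ(11) = 11 − 1 = 10 = 2 · 5.
Divisors of 10: 1, 2, 5, 10.
Test each divisor d:
4^1 ≡ 4
4^2 ≡ 5
4^5 ≡ 1
The smallest such exponent is 5, so the order of 4 is 5.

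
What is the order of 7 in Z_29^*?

7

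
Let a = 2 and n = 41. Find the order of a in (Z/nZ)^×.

20

By Lagrange's theorem, ord_41(2) divides φ(41) = 41 − 1 = 40 = 2^3 · 5.
Divisors of 40: 1, 2, 4, 5, 8, 10, 20, 40.
Evaluate successive powers at the divisors of 40:
2^1 ≡ 2 (mod 41)
2^2 ≡ 4 (mod 41)
2^4 ≡ 16 (mod 41)
2^5 ≡ 32 (mod 41)
2^8 ≡ 10 (mod 41)
2^10 ≡ 40 (mod 41)
2^20 ≡ 1 (mod 41) ✓
So ord_41(2) = 20.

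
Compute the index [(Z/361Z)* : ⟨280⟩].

1

Since 280 ∈ (Z/361Z)^×, its order divides φ(361) = φ(19^2) = 19·(19−1) = 342 = 2 · 3^2 · 19.
Divisors of 342: 1, 2, 3, 6, 9, 18, 19, 38, 57, 114, 171, 342.
Evaluate successive powers at the divisors of 342:
280^1 ≡ 280
280^2 ≡ 63
280^3 ≡ 312
280^6 ≡ 235
280^9 ≡ 37
280^18 ≡ 286
280^19 ≡ 299
280^38 ≡ 234
280^57 ≡ 293
280^114 ≡ 292
280^171 ≡ 360
280^342 ≡ 1
So ord_361(280) = 342, hence |⟨280⟩| = 342.
[(Z/361Z)^× : ⟨280⟩] = 342/342 = 1.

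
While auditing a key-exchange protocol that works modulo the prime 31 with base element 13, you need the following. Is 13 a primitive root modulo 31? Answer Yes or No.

Yes

φ(31) = 31 − 1 = 30 = 2 · 3 · 5.
It suffices to check that the order of 13 is not a proper divisor of 30: compute 13^(30/q) for q ∈ {2, 3, 5}.
13^15 ≡ 30 (mod 31)  [q = 2: ≢ 1 ✓]
13^10 ≡ 5 (mod 31)  [q = 3: ≢ 1 ✓]
13^6 ≡ 16 (mod 31)  [q = 5: ≢ 1 ✓]
None equal 1, so ord_31(13) = 30: 13 is a primitive root.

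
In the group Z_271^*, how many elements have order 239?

0

φ(271) = 271 − 1 = 270 = 2 · 3^3 · 5.
(Z/271Z)^× is cyclic (|G| = 270); a cyclic group of order m has exactly φ(d) elements of each order d | m, and none otherwise.
Since 239 ∤ 270, the count is 0.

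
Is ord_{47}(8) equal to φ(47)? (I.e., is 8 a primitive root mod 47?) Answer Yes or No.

φ(47) = 47 − 1 = 46 = 2 · 23.
8 is a primitive root mod 47 iff 8^(φ(47)/q) ≢ 1 for every prime q | φ(47), i.e. q ∈ {2, 23}.
8^23 ≡ 1 (mod 47)  [q = 2: ≡ 1 ✗]
8^2 ≡ 17 (mod 47)  [q = 23: ≢ 1 ✓]
The check at q = 2 fails, so 8 generates a proper subgroup.

No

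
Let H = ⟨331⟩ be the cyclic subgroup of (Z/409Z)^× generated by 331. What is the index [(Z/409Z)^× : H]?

3

ord(331) | φ(409) = 409 − 1 = 408 = 2^3 · 3 · 17.
Divisors of 408: 1, 2, 3, 4, 6, 8, 12, 17, 24, 34, 51, 68, 102, 136, 204, 408.
Compute 331^d (mod 409) for the divisors d until we hit 1:
331^1 ≡ 331 (mod 409)
331^2 ≡ 358 (mod 409)
331^3 ≡ 297 (mod 409)
331^4 ≡ 147 (mod 409)
331^6 ≡ 274 (mod 409)
331^8 ≡ 341 (mod 409)
331^12 ≡ 229 (mod 409)
331^17 ≡ 66 (mod 409)
331^24 ≡ 89 (mod 409)
331^34 ≡ 266 (mod 409)
331^51 ≡ 378 (mod 409)
331^68 ≡ 408 (mod 409)
331^102 ≡ 143 (mod 409)
331^136 ≡ 1 (mod 409) ✓
So ord_409(331) = 136, hence |⟨331⟩| = 136.
The index is φ(409) / ord(331) = 408 / 136 = 3.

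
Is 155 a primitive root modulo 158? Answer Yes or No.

No

φ(158) = φ(2)·φ(79) = 1·78 = 78 = 2 · 3 · 13.
Test 155^(78/q) mod 158 for each prime factor q of 78:
155^39 ≡ 1 (mod 158)  [q = 2: ≡ 1 ✗]
155^26 ≡ 23 (mod 158)  [q = 3: ≢ 1 ✓]
155^6 ≡ 97 (mod 158)  [q = 13: ≢ 1 ✓]
155^39 ≡ 1 shows ord(155) | 39, strictly less than φ(158); not a primitive root.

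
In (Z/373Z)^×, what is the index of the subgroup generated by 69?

31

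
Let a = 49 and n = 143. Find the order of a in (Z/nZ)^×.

By Lagrange's theorem, ord_143(49) divides φ(143) = φ(11·13) = (11−1)·(13−1) = 10·12 = 120 = 2^3 · 3 · 5.
Divisors of 120: 1, 2, 3, 4, 5, 6, 8, 10, 12, 15, 20, 24, 30, 40, 60, 120.
Test each divisor d:
49^1 ≡ 49 (mod 143)
49^2 ≡ 113 (mod 143)
49^3 ≡ 103 (mod 143)
49^4 ≡ 42 (mod 143)
49^5 ≡ 56 (mod 143)
49^6 ≡ 27 (mod 143)
49^8 ≡ 48 (mod 143)
49^10 ≡ 133 (mod 143)
49^12 ≡ 14 (mod 143)
49^15 ≡ 12 (mod 143)
49^20 ≡ 100 (mod 143)
49^24 ≡ 53 (mod 143)
49^30 ≡ 1 (mod 143) ✓
Hence ord(49) = 30.

30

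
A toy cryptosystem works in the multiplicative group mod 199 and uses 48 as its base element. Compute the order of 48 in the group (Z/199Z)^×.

ord(48) | φ(199) = 199 − 1 = 198 = 2 · 3^2 · 11.
Divisors of 198: 1, 2, 3, 6, 9, 11, 18, 22, 33, 66, 99, 198.
Test each divisor d:
48^1 ≡ 48 (mod 199)
48^2 ≡ 115 (mod 199)
48^3 ≡ 147 (mod 199)
48^6 ≡ 117 (mod 199)
48^9 ≡ 85 (mod 199)
48^11 ≡ 24 (mod 199)
48^18 ≡ 61 (mod 199)
48^22 ≡ 178 (mod 199)
48^33 ≡ 93 (mod 199)
48^66 ≡ 92 (mod 199)
48^99 ≡ 198 (mod 199)
48^198 ≡ 1 (mod 199) ✓
Hence ord(48) = 198.

198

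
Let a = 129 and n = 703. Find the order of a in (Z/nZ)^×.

36

Since 129 ∈ (Z/703Z)^×, its order divides φ(703) = φ(19·37) = (19−1)·(37−1) = 18·36 = 648 = 2^3 · 3^4.
Divisors of 648: 1, 2, 3, 4, 6, 8, 9, 12, 18, 24, 27, 36, 54, 72, 81, 108, 162, 216, 324, 648.
Compute 129^d (mod 703) for the divisors d until we hit 1:
129^1 ≡ 129
129^2 ≡ 472
129^3 ≡ 430
129^4 ≡ 636
129^6 ≡ 11
129^8 ≡ 271
129^9 ≡ 512
129^12 ≡ 121
129^18 ≡ 628
129^24 ≡ 581
129^27 ≡ 265
129^36 ≡ 1
Therefore the multiplicative order of 129 modulo 703 is 36.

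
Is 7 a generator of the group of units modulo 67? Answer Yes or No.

Yes

φ(67) = 67 − 1 = 66 = 2 · 3 · 11.
7 is a primitive root mod 67 iff 7^(φ(67)/q) ≢ 1 for every prime q | φ(67), i.e. q ∈ {2, 3, 11}.
7^33 ≡ 66 (mod 67)  [q = 2: ≢ 1 ✓]
7^22 ≡ 29 (mod 67)  [q = 3: ≢ 1 ✓]
7^6 ≡ 64 (mod 67)  [q = 11: ≢ 1 ✓]
Every test exponent gives a nontrivial residue, hence 7 generates the full group.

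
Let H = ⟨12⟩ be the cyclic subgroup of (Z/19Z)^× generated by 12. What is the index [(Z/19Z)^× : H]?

Since 12 ∈ (Z/19Z)^×, its order divides φ(19) = 19 − 1 = 18 = 2 · 3^2.
Divisors of 18: 1, 2, 3, 6, 9, 18.
Check 12^d mod 19 for each divisor in increasing order:
12^1 ≡ 12 (mod 19)
12^2 ≡ 11 (mod 19)
12^3 ≡ 18 (mod 19)
12^6 ≡ 1 (mod 19) ✓
Thus |⟨12⟩| = ord(12) = 6.
[(Z/19Z)^× : ⟨12⟩] = 18/6 = 3.

3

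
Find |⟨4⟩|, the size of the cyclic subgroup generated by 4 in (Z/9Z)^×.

3

Since 4 ∈ (Z/9Z)^×, its order divides φ(9) = φ(3^2) = 3·(3−1) = 6 = 2 · 3.
Divisors of 6: 1, 2, 3, 6.
Evaluate successive powers at the divisors of 6:
4^1 ≡ 4
4^2 ≡ 7
4^3 ≡ 1
The smallest such exponent is 3, so the order of 4 is 3.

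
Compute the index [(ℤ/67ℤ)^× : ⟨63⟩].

1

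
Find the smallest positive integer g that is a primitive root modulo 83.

φ(83) = 83 − 1 = 82 = 2 · 41.
g is a primitive root iff g^(82/q) ≢ 1 (mod 83) for each prime q ∈ {2, 41}.
g = 2: 2^41 ≡ 82; 2^2 ≡ 4 — none is 1, so 2 is a primitive root.
The smallest primitive root modulo 83 is 2.

2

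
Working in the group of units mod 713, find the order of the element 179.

By Lagrange's theorem, ord_713(179) divides φ(713) = φ(23·31) = (23−1)·(31−1) = 22·30 = 660 = 2^2 · 3 · 5 · 11.
Divisors of 660: 1, 2, 3, 4, 5, 6, 10, 11, 12, 15, 20, 22, 30, 33, 44, 55, 60, 66, 110, 132, 165, 220, 330, 660.
Test each divisor d:
179^1 ≡ 179 (mod 713)
179^2 ≡ 669 (mod 713)
179^3 ≡ 680 (mod 713)
179^4 ≡ 510 (mod 713)
179^5 ≡ 26 (mod 713)
179^6 ≡ 376 (mod 713)
179^10 ≡ 676 (mod 713)
179^11 ≡ 507 (mod 713)
179^12 ≡ 202 (mod 713)
179^15 ≡ 464 (mod 713)
179^20 ≡ 656 (mod 713)
179^22 ≡ 369 (mod 713)
179^30 ≡ 683 (mod 713)
179^33 ≡ 277 (mod 713)
179^44 ≡ 691 (mod 713)
179^55 ≡ 254 (mod 713)
179^60 ≡ 187 (mod 713)
179^66 ≡ 438 (mod 713)
179^110 ≡ 346 (mod 713)
179^132 ≡ 47 (mod 713)
179^165 ≡ 185 (mod 713)
179^220 ≡ 645 (mod 713)
179^330 ≡ 1 (mod 713) ✓
Therefore the multiplicative order of 179 modulo 713 is 330.

330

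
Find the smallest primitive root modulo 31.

φ(31) = 31 − 1 = 30 = 2 · 3 · 5.
g is a primitive root iff g^(30/q) ≢ 1 (mod 31) for each prime q ∈ {2, 3, 5}.
g = 2: 2^15 ≡ 1 — hits 1, so not a primitive root.
g = 3: 3^15 ≡ 30; 3^10 ≡ 25; 3^6 ≡ 16 — none is 1, so 3 is a primitive root.
So 3 is the smallest generator of (Z/31Z)^×.

3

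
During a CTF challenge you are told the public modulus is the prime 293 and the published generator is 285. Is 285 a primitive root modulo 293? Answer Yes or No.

φ(293) = 293 − 1 = 292 = 2^2 · 73.
An element g generates (Z/293Z)^× iff g^(292/q) ≢ 1 (mod 293) for each prime q ∈ {2, 73}.
285^146 ≡ 292 (mod 293)  [q = 2: ≢ 1 ✓]
285^4 ≡ 287 (mod 293)  [q = 73: ≢ 1 ✓]
All checks pass, so 285 has order 292 and is a primitive root modulo 293.

Yes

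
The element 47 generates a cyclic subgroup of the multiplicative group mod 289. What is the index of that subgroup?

4

Since 47 ∈ (Z/289Z)^×, its order divides φ(289) = φ(17^2) = 17·(17−1) = 272 = 2^4 · 17.
Divisors of 272: 1, 2, 4, 8, 16, 17, 34, 68, 136, 272.
Check 47^d mod 289 for each divisor in increasing order:
47^1 ≡ 47 (mod 289)
47^2 ≡ 186 (mod 289)
47^4 ≡ 205 (mod 289)
47^8 ≡ 120 (mod 289)
47^16 ≡ 239 (mod 289)
47^17 ≡ 251 (mod 289)
47^34 ≡ 288 (mod 289)
47^68 ≡ 1 (mod 289) ✓
The order of 47 is 68, so the subgroup it generates has 68 elements.
Index = |(Z/289Z)^×| / |⟨47⟩| = 272 / 68 = 4.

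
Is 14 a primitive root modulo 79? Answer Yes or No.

No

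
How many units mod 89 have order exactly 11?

10

φ(89) = 89 − 1 = 88 = 2^3 · 11.
(Z/89Z)^× is cyclic (|G| = 88); a cyclic group of order m has exactly φ(d) elements of each order d | m, and none otherwise.
11 | 88, and φ(11) = 11 − 1 = 10.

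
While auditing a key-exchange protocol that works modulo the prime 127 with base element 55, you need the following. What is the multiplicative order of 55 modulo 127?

The order of 55 must divide φ(127) = 127 − 1 = 126 = 2 · 3^2 · 7.
Divisors of 126: 1, 2, 3, 6, 7, 9, 14, 18, 21, 42, 63, 126.
Evaluate successive powers at the divisors of 126:
55^1 ≡ 55 (mod 127)
55^2 ≡ 104 (mod 127)
55^3 ≡ 5 (mod 127)
55^6 ≡ 25 (mod 127)
55^7 ≡ 105 (mod 127)
55^9 ≡ 125 (mod 127)
55^14 ≡ 103 (mod 127)
55^18 ≡ 4 (mod 127)
55^21 ≡ 20 (mod 127)
55^42 ≡ 19 (mod 127)
55^63 ≡ 126 (mod 127)
55^126 ≡ 1 (mod 127) ✓
So ord_127(55) = 126.

126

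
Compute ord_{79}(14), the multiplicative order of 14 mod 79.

26

The order of 14 must divide φ(79) = 79 − 1 = 78 = 2 · 3 · 13.
Divisors of 78: 1, 2, 3, 6, 13, 26, 39, 78.
Compute 14^d (mod 79) for the divisors d until we hit 1:
14^1 ≡ 14
14^2 ≡ 38
14^3 ≡ 58
14^6 ≡ 46
14^13 ≡ 78
14^26 ≡ 1
Hence ord(14) = 26.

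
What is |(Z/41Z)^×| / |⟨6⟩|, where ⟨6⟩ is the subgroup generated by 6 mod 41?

1

ord(6) | φ(41) = 41 − 1 = 40 = 2^3 · 5.
Divisors of 40: 1, 2, 4, 5, 8, 10, 20, 40.
Check 6^d mod 41 for each divisor in increasing order:
6^1 ≡ 6
6^2 ≡ 36
6^4 ≡ 25
6^5 ≡ 27
6^8 ≡ 10
6^10 ≡ 32
6^20 ≡ 40
6^40 ≡ 1
The order of 6 is 40, so the subgroup it generates has 40 elements.
The index is φ(41) / ord(6) = 40 / 40 = 1.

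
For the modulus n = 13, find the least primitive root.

2

φ(13) = 13 − 1 = 12 = 2^2 · 3.
g is a primitive root iff g^(12/q) ≢ 1 (mod 13) for each prime q ∈ {2, 3}.
g = 2: 2^6 ≡ 12; 2^4 ≡ 3 — none is 1, so 2 is a primitive root.
Hence the least primitive root of 13 is 2.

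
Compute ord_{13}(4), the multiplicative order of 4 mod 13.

6

The order of 4 must divide φ(13) = 13 − 1 = 12 = 2^2 · 3.
Divisors of 12: 1, 2, 3, 4, 6, 12.
Compute 4^d (mod 13) for the divisors d until we hit 1:
4^1 ≡ 4 (mod 13)
4^2 ≡ 3 (mod 13)
4^3 ≡ 12 (mod 13)
4^4 ≡ 9 (mod 13)
4^6 ≡ 1 (mod 13) ✓
So ord_13(4) = 6.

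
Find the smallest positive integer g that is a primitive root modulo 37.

2

φ(37) = 37 − 1 = 36 = 2^2 · 3^2.
Test candidates g = 2, 3, … against the prime factors q ∈ {2, 3} of φ(37): g is a generator iff g^(36/q) ≢ 1 for every such q.
g = 2: 2^18 ≡ 36; 2^12 ≡ 26 — none is 1, so 2 is a primitive root.
So 2 is the smallest generator of (Z/37Z)^×.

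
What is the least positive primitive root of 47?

φ(47) = 47 − 1 = 46 = 2 · 23.
Test candidates g = 2, 3, … against the prime factors q ∈ {2, 23} of φ(47): g is a generator iff g^(46/q) ≢ 1 for every such q.
g = 2: 2^23 ≡ 1 — hits 1, so not a primitive root.
g = 3: 3^23 ≡ 1 — hits 1, so not a primitive root.
g = 4: 4^23 ≡ 1 — hits 1, so not a primitive root.
g = 5: 5^23 ≡ 46; 5^2 ≡ 25 — none is 1, so 5 is a primitive root.
So 5 is the smallest generator of (Z/47Z)^×.

5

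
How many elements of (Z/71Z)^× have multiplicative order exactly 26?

φ(71) = 71 − 1 = 70 = 2 · 5 · 7.
(Z/71Z)^× is cyclic (|G| = 70); a cyclic group of order m has exactly φ(d) elements of each order d | m, and none otherwise.
Since 26 ∤ 70, the count is 0.

0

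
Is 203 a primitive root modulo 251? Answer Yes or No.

Yes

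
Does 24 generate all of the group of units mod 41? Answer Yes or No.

Yes

φ(41) = 41 − 1 = 40 = 2^3 · 5.
Test 24^(40/q) mod 41 for each prime factor q of 40:
24^20 ≡ 40 (mod 41)  [q = 2: ≢ 1 ✓]
24^8 ≡ 16 (mod 41)  [q = 5: ≢ 1 ✓]
None equal 1, so ord_41(24) = 40: 24 is a primitive root.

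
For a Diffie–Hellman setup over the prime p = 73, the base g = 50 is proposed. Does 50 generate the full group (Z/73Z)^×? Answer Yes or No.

No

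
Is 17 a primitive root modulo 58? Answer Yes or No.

φ(58) = φ(2)·φ(29) = 1·28 = 28 = 2^2 · 7.
17 is a primitive root mod 58 iff 17^(φ(58)/q) ≢ 1 for every prime q | φ(58), i.e. q ∈ {2, 7}.
17^14 ≡ 57 (mod 58)  [q = 2: ≢ 1 ✓]
17^4 ≡ 1 (mod 58)  [q = 7: ≡ 1 ✗]
17^4 ≡ 1 shows ord(17) | 4, strictly less than φ(58); not a primitive root.

No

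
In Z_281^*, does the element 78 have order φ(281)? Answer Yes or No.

No

φ(281) = 281 − 1 = 280 = 2^3 · 5 · 7.
An element g generates (Z/281Z)^× iff g^(280/q) ≢ 1 (mod 281) for each prime q ∈ {2, 5, 7}.
78^140 ≡ 1 (mod 281)  [q = 2: ≡ 1 ✗]
78^56 ≡ 232 (mod 281)  [q = 5: ≢ 1 ✓]
78^40 ≡ 165 (mod 281)  [q = 7: ≢ 1 ✓]
78^140 ≡ 1 shows ord(78) | 140, strictly less than φ(281); not a primitive root.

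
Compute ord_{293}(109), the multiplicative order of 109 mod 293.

73

By Lagrange's theorem, ord_293(109) divides φ(293) = 293 − 1 = 292 = 2^2 · 73.
Divisors of 292: 1, 2, 4, 73, 146, 292.
Compute 109^d (mod 293) for the divisors d until we hit 1:
109^1 ≡ 109 (mod 293)
109^2 ≡ 161 (mod 293)
109^4 ≡ 137 (mod 293)
109^73 ≡ 1 (mod 293) ✓
Hence ord(109) = 73.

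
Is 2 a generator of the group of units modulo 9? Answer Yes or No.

Yes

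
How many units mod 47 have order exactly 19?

0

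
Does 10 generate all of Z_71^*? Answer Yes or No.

No

φ(71) = 71 − 1 = 70 = 2 · 5 · 7.
An element g generates (Z/71Z)^× iff g^(70/q) ≢ 1 (mod 71) for each prime q ∈ {2, 5, 7}.
10^35 ≡ 1 (mod 71)  [q = 2: ≡ 1 ✗]
10^14 ≡ 25 (mod 71)  [q = 5: ≢ 1 ✓]
10^10 ≡ 30 (mod 71)  [q = 7: ≢ 1 ✓]
Since 10^35 ≡ 1, the order of 10 divides 35 < 70, so 10 is not a primitive root.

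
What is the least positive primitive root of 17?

φ(17) = 17 − 1 = 16 = 2^4.
Test candidates g = 2, 3, … against the prime factors q ∈ {2} of φ(17): g is a generator iff g^(16/q) ≢ 1 for every such q.
g = 2: 2^8 ≡ 1 — hits 1, so not a primitive root.
g = 3: 3^8 ≡ 16 — none is 1, so 3 is a primitive root.
So 3 is the smallest generator of (Z/17Z)^×.

3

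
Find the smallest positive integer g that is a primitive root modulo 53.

2

φ(53) = 53 − 1 = 52 = 2^2 · 13.
Test candidates g = 2, 3, … against the prime factors q ∈ {2, 13} of φ(53): g is a generator iff g^(52/q) ≢ 1 for every such q.
g = 2: 2^26 ≡ 52; 2^4 ≡ 16 — none is 1, so 2 is a primitive root.
Hence the least primitive root of 53 is 2.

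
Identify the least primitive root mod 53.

2

φ(53) = 53 − 1 = 52 = 2^2 · 13.
Test candidates g = 2, 3, … against the prime factors q ∈ {2, 13} of φ(53): g is a generator iff g^(52/q) ≢ 1 for every such q.
g = 2: 2^26 ≡ 52; 2^4 ≡ 16 — none is 1, so 2 is a primitive root.
The smallest primitive root modulo 53 is 2.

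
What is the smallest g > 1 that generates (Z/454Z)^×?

φ(454) = φ(2)·φ(227) = 1·226 = 226 = 2 · 113.
g is a primitive root iff g^(226/q) ≢ 1 (mod 454) for each prime q ∈ {2, 113}.
g = 2: gcd(2, 454) = 2 > 1, not a unit — skip.
g = 3: 3^113 ≡ 1 — hits 1, so not a primitive root.
g = 4: gcd(4, 454) = 2 > 1, not a unit — skip.
g = 5: 5^113 ≡ 453; 5^2 ≡ 25 — none is 1, so 5 is a primitive root.
The smallest primitive root modulo 454 is 5.

5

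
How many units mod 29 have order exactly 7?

φ(29) = 29 − 1 = 28 = 2^2 · 7.
(Z/29Z)^× is cyclic (|G| = 28); a cyclic group of order m has exactly φ(d) elements of each order d | m, and none otherwise.
7 | 28, and φ(7) = 7 − 1 = 6.

6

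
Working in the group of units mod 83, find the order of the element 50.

82

Since 50 ∈ (Z/83Z)^×, its order divides φ(83) = 83 − 1 = 82 = 2 · 41.
Divisors of 82: 1, 2, 41, 82.
Check 50^d mod 83 for each divisor in increasing order:
50^1 ≡ 50 (mod 83)
50^2 ≡ 10 (mod 83)
50^41 ≡ 82 (mod 83)
50^82 ≡ 1 (mod 83) ✓
So ord_83(50) = 82.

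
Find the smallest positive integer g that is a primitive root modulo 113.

φ(113) = 113 − 1 = 112 = 2^4 · 7.
Test candidates g = 2, 3, … against the prime factors q ∈ {2, 7} of φ(113): g is a generator iff g^(112/q) ≢ 1 for every such q.
g = 2: 2^56 ≡ 1 — hits 1, so not a primitive root.
g = 3: 3^56 ≡ 112; 3^16 ≡ 49 — none is 1, so 3 is a primitive root.
The smallest primitive root modulo 113 is 3.

3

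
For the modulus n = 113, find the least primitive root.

3

φ(113) = 113 − 1 = 112 = 2^4 · 7.
Test candidates g = 2, 3, … against the prime factors q ∈ {2, 7} of φ(113): g is a generator iff g^(112/q) ≢ 1 for every such q.
g = 2: 2^56 ≡ 1 — hits 1, so not a primitive root.
g = 3: 3^56 ≡ 112; 3^16 ≡ 49 — none is 1, so 3 is a primitive root.
The smallest primitive root modulo 113 is 3.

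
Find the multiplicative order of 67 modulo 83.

The order of 67 must divide φ(83) = 83 − 1 = 82 = 2 · 41.
Divisors of 82: 1, 2, 41, 82.
Check 67^d mod 83 for each divisor in increasing order:
67^1 ≡ 67 (mod 83)
67^2 ≡ 7 (mod 83)
67^41 ≡ 82 (mod 83)
67^82 ≡ 1 (mod 83) ✓
The smallest such exponent is 82, so the order of 67 is 82.

82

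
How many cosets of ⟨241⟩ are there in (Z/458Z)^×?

2

Since 241 ∈ (Z/458Z)^×, its order divides φ(458) = φ(2)·φ(229) = 1·228 = 228 = 2^2 · 3 · 19.
Divisors of 228: 1, 2, 3, 4, 6, 12, 19, 38, 57, 76, 114, 228.
Compute 241^d (mod 458) for the divisors d until we hit 1:
241^1 ≡ 241
241^2 ≡ 373
241^3 ≡ 125
241^4 ≡ 355
241^6 ≡ 53
241^12 ≡ 61
241^19 ≡ 95
241^38 ≡ 323
241^57 ≡ 457
241^76 ≡ 363
241^114 ≡ 1
So ord_458(241) = 114, hence |⟨241⟩| = 114.
The index is φ(458) / ord(241) = 228 / 114 = 2.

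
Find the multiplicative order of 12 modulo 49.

By Lagrange's theorem, ord_49(12) divides φ(49) = φ(7^2) = 7·(7−1) = 42 = 2 · 3 · 7.
Divisors of 42: 1, 2, 3, 6, 7, 14, 21, 42.
Check 12^d mod 49 for each divisor in increasing order:
12^1 ≡ 12 (mod 49)
12^2 ≡ 46 (mod 49)
12^3 ≡ 13 (mod 49)
12^6 ≡ 22 (mod 49)
12^7 ≡ 19 (mod 49)
12^14 ≡ 18 (mod 49)
12^21 ≡ 48 (mod 49)
12^42 ≡ 1 (mod 49) ✓
So ord_49(12) = 42.

42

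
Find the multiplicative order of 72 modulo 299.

132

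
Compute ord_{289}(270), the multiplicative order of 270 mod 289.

By Lagrange's theorem, ord_289(270) divides φ(289) = φ(17^2) = 17·(17−1) = 272 = 2^4 · 17.
Divisors of 272: 1, 2, 4, 8, 16, 17, 34, 68, 136, 272.
Test each divisor d:
270^1 ≡ 270
270^2 ≡ 72
270^4 ≡ 271
270^8 ≡ 35
270^16 ≡ 69
270^17 ≡ 134
270^34 ≡ 38
270^68 ≡ 288
270^136 ≡ 1
Hence ord(270) = 136.

136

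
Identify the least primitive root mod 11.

2

φ(11) = 11 − 1 = 10 = 2 · 5.
g is a primitive root iff g^(10/q) ≢ 1 (mod 11) for each prime q ∈ {2, 5}.
g = 2: 2^5 ≡ 10; 2^2 ≡ 4 — none is 1, so 2 is a primitive root.
So 2 is the smallest generator of (Z/11Z)^×.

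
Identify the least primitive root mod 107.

2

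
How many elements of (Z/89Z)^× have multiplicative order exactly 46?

0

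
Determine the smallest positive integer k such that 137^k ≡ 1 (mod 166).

82

ord(137) | φ(166) = φ(2)·φ(83) = 1·82 = 82 = 2 · 41.
Divisors of 82: 1, 2, 41, 82.
Compute 137^d (mod 166) for the divisors d until we hit 1:
137^1 ≡ 137 (mod 166)
137^2 ≡ 11 (mod 166)
137^41 ≡ 165 (mod 166)
137^82 ≡ 1 (mod 166) ✓
The smallest such exponent is 82, so the order of 137 is 82.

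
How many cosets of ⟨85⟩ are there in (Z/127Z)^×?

1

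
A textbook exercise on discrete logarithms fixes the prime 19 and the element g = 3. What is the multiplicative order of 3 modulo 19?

18

ord(3) | φ(19) = 19 − 1 = 18 = 2 · 3^2.
Divisors of 18: 1, 2, 3, 6, 9, 18.
Compute 3^d (mod 19) for the divisors d until we hit 1:
3^1 ≡ 3 (mod 19)
3^2 ≡ 9 (mod 19)
3^3 ≡ 8 (mod 19)
3^6 ≡ 7 (mod 19)
3^9 ≡ 18 (mod 19)
3^18 ≡ 1 (mod 19) ✓
So ord_19(3) = 18.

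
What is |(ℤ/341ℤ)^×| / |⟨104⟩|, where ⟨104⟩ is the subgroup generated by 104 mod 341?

ord(104) | φ(341) = φ(11·31) = (11−1)·(31−1) = 10·30 = 300 = 2^2 · 3 · 5^2.
Divisors of 300: 1, 2, 3, 4, 5, 6, 10, 12, 15, 20, 25, 30, 50, 60, 75, 100, 150, 300.
Test each divisor d:
104^1 ≡ 104 (mod 341)
104^2 ≡ 245 (mod 341)
104^3 ≡ 246 (mod 341)
104^4 ≡ 9 (mod 341)
104^5 ≡ 254 (mod 341)
104^6 ≡ 159 (mod 341)
104^10 ≡ 67 (mod 341)
104^12 ≡ 47 (mod 341)
104^15 ≡ 309 (mod 341)
104^20 ≡ 56 (mod 341)
104^25 ≡ 243 (mod 341)
104^30 ≡ 1 (mod 341) ✓
So ord_341(104) = 30, hence |⟨104⟩| = 30.
[(Z/341Z)^× : ⟨104⟩] = 300/30 = 10.

10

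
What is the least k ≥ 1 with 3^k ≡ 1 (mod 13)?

Since 3 ∈ (Z/13Z)^×, its order divides φ(13) = 13 − 1 = 12 = 2^2 · 3.
Divisors of 12: 1, 2, 3, 4, 6, 12.
Check 3^d mod 13 for each divisor in increasing order:
3^1 ≡ 3 (mod 13)
3^2 ≡ 9 (mod 13)
3^3 ≡ 1 (mod 13) ✓
Therefore the multiplicative order of 3 modulo 13 is 3.

3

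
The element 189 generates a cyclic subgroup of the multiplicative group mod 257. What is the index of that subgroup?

By Lagrange's theorem, ord_257(189) divides φ(257) = 257 − 1 = 256 = 2^8.
Divisors of 256: 1, 2, 4, 8, 16, 32, 64, 128, 256.
Evaluate successive powers at the divisors of 256:
189^1 ≡ 189 (mod 257)
189^2 ≡ 255 (mod 257)
189^4 ≡ 4 (mod 257)
189^8 ≡ 16 (mod 257)
189^16 ≡ 256 (mod 257)
189^32 ≡ 1 (mod 257) ✓
The order of 189 is 32, so the subgroup it generates has 32 elements.
The index is φ(257) / ord(189) = 256 / 32 = 8.

8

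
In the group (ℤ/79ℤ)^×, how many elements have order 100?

0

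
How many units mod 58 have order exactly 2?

φ(58) = φ(2)·φ(29) = 1·28 = 28 = 2^2 · 7.
(Z/58Z)^× is cyclic (|G| = 28); a cyclic group of order m has exactly φ(d) elements of each order d | m, and none otherwise.
2 | 28, and φ(2) = 2 − 1 = 1.

1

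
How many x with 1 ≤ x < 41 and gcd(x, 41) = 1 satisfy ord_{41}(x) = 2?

1

φ(41) = 41 − 1 = 40 = 2^3 · 5.
Since (Z/41Z)^× is cyclic of order 40, the number of elements of order d is φ(d) when d | 40 and 0 otherwise.
2 | 40, and φ(2) = 2 − 1 = 1.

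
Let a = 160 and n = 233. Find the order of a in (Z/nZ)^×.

Since 160 ∈ (Z/233Z)^×, its order divides φ(233) = 233 − 1 = 232 = 2^3 · 29.
Divisors of 232: 1, 2, 4, 8, 29, 58, 116, 232.
Evaluate successive powers at the divisors of 232:
160^1 ≡ 160 (mod 233)
160^2 ≡ 203 (mod 233)
160^4 ≡ 201 (mod 233)
160^8 ≡ 92 (mod 233)
160^29 ≡ 12 (mod 233)
160^58 ≡ 144 (mod 233)
160^116 ≡ 232 (mod 233)
160^232 ≡ 1 (mod 233) ✓
Hence ord(160) = 232.

232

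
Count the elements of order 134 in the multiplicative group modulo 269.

φ(269) = 269 − 1 = 268 = 2^2 · 67.
In a cyclic group of order 268, there are φ(d) elements of order d for each divisor d of 268, and zero for non-divisors.
134 = 2 · 67 divides 268, and φ(134) = 66.

66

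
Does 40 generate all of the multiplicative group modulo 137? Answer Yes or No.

φ(137) = 137 − 1 = 136 = 2^3 · 17.
An element g generates (Z/137Z)^× iff g^(136/q) ≢ 1 (mod 137) for each prime q ∈ {2, 17}.
40^68 ≡ 136 (mod 137)  [q = 2: ≢ 1 ✓]
40^8 ≡ 50 (mod 137)  [q = 17: ≢ 1 ✓]
None equal 1, so ord_137(40) = 136: 40 is a primitive root.

Yes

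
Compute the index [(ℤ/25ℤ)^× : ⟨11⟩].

4

The order of 11 must divide φ(25) = φ(5^2) = 5·(5−1) = 20 = 2^2 · 5.
Divisors of 20: 1, 2, 4, 5, 10, 20.
Check 11^d mod 25 for each divisor in increasing order:
11^1 ≡ 11 (mod 25)
11^2 ≡ 21 (mod 25)
11^4 ≡ 16 (mod 25)
11^5 ≡ 1 (mod 25) ✓
Thus |⟨11⟩| = ord(11) = 5.
The index is φ(25) / ord(11) = 20 / 5 = 4.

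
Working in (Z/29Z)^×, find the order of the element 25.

By Lagrange's theorem, ord_29(25) divides φ(29) = 29 − 1 = 28 = 2^2 · 7.
Divisors of 28: 1, 2, 4, 7, 14, 28.
Test each divisor d:
25^1 ≡ 25 (mod 29)
25^2 ≡ 16 (mod 29)
25^4 ≡ 24 (mod 29)
25^7 ≡ 1 (mod 29) ✓
Therefore the multiplicative order of 25 modulo 29 is 7.

7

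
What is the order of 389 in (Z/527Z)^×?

120

ord(389) | φ(527) = φ(17·31) = (17−1)·(31−1) = 16·30 = 480 = 2^5 · 3 · 5.
Divisors of 480: 1, 2, 3, 4, 5, 6, 8, 10, 12, 15, 16, 20, 24, 30, 32, 40, 48, 60, 80, 96, 120, 160, 240, 480.
Compute 389^d (mod 527) for the divisors d until we hit 1:
389^1 ≡ 389 (mod 527)
389^2 ≡ 72 (mod 527)
389^3 ≡ 77 (mod 527)
389^4 ≡ 441 (mod 527)
389^5 ≡ 274 (mod 527)
389^6 ≡ 132 (mod 527)
389^8 ≡ 18 (mod 527)
389^10 ≡ 242 (mod 527)
389^12 ≡ 33 (mod 527)
389^15 ≡ 433 (mod 527)
389^16 ≡ 324 (mod 527)
389^20 ≡ 67 (mod 527)
389^24 ≡ 35 (mod 527)
389^30 ≡ 404 (mod 527)
389^32 ≡ 103 (mod 527)
389^40 ≡ 273 (mod 527)
389^48 ≡ 171 (mod 527)
389^60 ≡ 373 (mod 527)
389^80 ≡ 222 (mod 527)
389^96 ≡ 256 (mod 527)
389^120 ≡ 1 (mod 527) ✓
So ord_527(389) = 120.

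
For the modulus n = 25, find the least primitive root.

2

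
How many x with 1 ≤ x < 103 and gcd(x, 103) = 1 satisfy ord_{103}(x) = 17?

φ(103) = 103 − 1 = 102 = 2 · 3 · 17.
Since (Z/103Z)^× is cyclic of order 102, the number of elements of order d is φ(d) when d | 102 and 0 otherwise.
17 | 102, and φ(17) = 17 − 1 = 16.

16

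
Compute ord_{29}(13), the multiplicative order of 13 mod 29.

By Lagrange's theorem, ord_29(13) divides φ(29) = 29 − 1 = 28 = 2^2 · 7.
Divisors of 28: 1, 2, 4, 7, 14, 28.
Evaluate successive powers at the divisors of 28:
13^1 ≡ 13 (mod 29)
13^2 ≡ 24 (mod 29)
13^4 ≡ 25 (mod 29)
13^7 ≡ 28 (mod 29)
13^14 ≡ 1 (mod 29) ✓
Therefore the multiplicative order of 13 modulo 29 is 14.

14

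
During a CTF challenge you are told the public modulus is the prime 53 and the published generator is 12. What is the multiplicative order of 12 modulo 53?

52

Since 12 ∈ (Z/53Z)^×, its order divides φ(53) = 53 − 1 = 52 = 2^2 · 13.
Divisors of 52: 1, 2, 4, 13, 26, 52.
Compute 12^d (mod 53) for the divisors d until we hit 1:
12^1 ≡ 12 (mod 53)
12^2 ≡ 38 (mod 53)
12^4 ≡ 13 (mod 53)
12^13 ≡ 23 (mod 53)
12^26 ≡ 52 (mod 53)
12^52 ≡ 1 (mod 53) ✓
The smallest such exponent is 52, so the order of 12 is 52.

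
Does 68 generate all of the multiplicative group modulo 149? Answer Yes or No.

φ(149) = 149 − 1 = 148 = 2^2 · 37.
Test 68^(148/q) mod 149 for each prime factor q of 148:
68^74 ≡ 1 (mod 149)  [q = 2: ≡ 1 ✗]
68^4 ≡ 25 (mod 149)  [q = 37: ≢ 1 ✓]
Since 68^74 ≡ 1, the order of 68 divides 74 < 148, so 68 is not a primitive root.

No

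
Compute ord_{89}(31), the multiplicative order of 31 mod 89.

88

ord(31) | φ(89) = 89 − 1 = 88 = 2^3 · 11.
Divisors of 88: 1, 2, 4, 8, 11, 22, 44, 88.
Test each divisor d:
31^1 ≡ 31 (mod 89)
31^2 ≡ 71 (mod 89)
31^4 ≡ 57 (mod 89)
31^8 ≡ 45 (mod 89)
31^11 ≡ 77 (mod 89)
31^22 ≡ 55 (mod 89)
31^44 ≡ 88 (mod 89)
31^88 ≡ 1 (mod 89) ✓
Hence ord(31) = 88.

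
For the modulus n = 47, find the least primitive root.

5

φ(47) = 47 − 1 = 46 = 2 · 23.
g is a primitive root iff g^(46/q) ≢ 1 (mod 47) for each prime q ∈ {2, 23}.
g = 2: 2^23 ≡ 1 — hits 1, so not a primitive root.
g = 3: 3^23 ≡ 1 — hits 1, so not a primitive root.
g = 4: 4^23 ≡ 1 — hits 1, so not a primitive root.
g = 5: 5^23 ≡ 46; 5^2 ≡ 25 — none is 1, so 5 is a primitive root.
The smallest primitive root modulo 47 is 5.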